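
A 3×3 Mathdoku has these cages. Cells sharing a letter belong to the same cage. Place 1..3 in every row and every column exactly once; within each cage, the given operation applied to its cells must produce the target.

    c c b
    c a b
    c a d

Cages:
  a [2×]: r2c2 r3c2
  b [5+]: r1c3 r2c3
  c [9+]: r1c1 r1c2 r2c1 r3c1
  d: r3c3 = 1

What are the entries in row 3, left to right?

Cage c needs sum 9; hence r1c2 = 3.
Row 1 already has 3; hence r1c3 = 2.
2 is placed in column 3; hence r2c3 = 3.
Cage d is a single given cell, so r3c3 = 1.
Row 1 now contains 2, which forces r1c1 = 1.
The 4 cells of cage c must have sum 9, leaving r2c1 = 2.
Cage a needs two cells with product 2, so r2c2 = 1.
Cage c needs sum 9; hence r3c1 = 3.
Row 3 now contains 1, leaving r3c2 = 2.
The full grid is 1 3 2 / 2 1 3 / 3 2 1.

3 2 1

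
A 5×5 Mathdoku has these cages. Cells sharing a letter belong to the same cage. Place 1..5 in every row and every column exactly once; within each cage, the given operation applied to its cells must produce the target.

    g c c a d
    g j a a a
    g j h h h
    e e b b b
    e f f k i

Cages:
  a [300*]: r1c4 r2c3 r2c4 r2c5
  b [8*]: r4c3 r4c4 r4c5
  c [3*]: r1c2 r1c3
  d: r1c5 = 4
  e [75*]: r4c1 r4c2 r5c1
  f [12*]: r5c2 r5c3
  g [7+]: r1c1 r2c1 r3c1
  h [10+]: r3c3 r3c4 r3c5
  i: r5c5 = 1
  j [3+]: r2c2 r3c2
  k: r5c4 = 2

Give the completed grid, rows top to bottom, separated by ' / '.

2 3 1 5 4 / 1 2 5 4 3 / 4 1 2 3 5 / 3 5 4 1 2 / 5 4 3 2 1

Cage a has product 300, leaving r1c4 = 5.
D is a freebie, so r1c5 = 4.
The 3 cells of cage e must have product 75; hence r4c1 = 3.
Cage e has product 75, which forces r4c2 = 5.
Cage e needs product 75; hence r5c1 = 5.
Cage k is given, leaving r5c4 = 2.
Cage i is given, so r5c5 = 1.
Column 5 now contains 1; hence r4c5 = 2.
Column 5 already has 2; hence r3c5 = 5.
The 4 cells of cage a must have product 300, leaving r2c3 = 5.
Cage a needs product 300, which forces r2c4 = 4.
Column 5 already has 5, leaving r2c5 = 3.
Column 4 now contains 4, leaving r4c4 = 1.
Cage g has sum 7, leaving r3c1 = 4.
Cage h needs sum 10, leaving r3c3 = 2.
Column 4 already has 1; hence r3c4 = 3.
Row 4 now contains 1, so r4c3 = 4.
4 is placed in column 3, which forces r5c3 = 3.
Cage c's pair has product 3; hence r1c2 = 3.
3 is placed in column 3, so r1c3 = 1.
Cage j needs two cells with sum 3; hence r2c2 = 2.
Row 3 now contains 2, which forces r3c2 = 1.
3 is placed in row 5, so r5c2 = 4.
1 is placed in row 1; hence r1c1 = 2.
2 is placed in row 2; hence r2c1 = 1.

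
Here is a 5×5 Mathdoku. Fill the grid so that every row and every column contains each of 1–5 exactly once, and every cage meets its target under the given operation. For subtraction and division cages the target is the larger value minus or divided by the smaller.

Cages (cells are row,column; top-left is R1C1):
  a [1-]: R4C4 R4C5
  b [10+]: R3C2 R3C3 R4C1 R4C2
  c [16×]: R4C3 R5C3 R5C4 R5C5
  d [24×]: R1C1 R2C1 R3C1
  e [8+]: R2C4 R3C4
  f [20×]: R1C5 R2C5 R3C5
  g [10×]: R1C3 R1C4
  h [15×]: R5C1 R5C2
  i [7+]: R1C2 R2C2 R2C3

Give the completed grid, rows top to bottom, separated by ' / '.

3 4 5 2 1 / 4 2 1 3 5 / 2 1 3 5 4 / 1 5 2 4 3 / 5 3 4 1 2

The 4 cells of cage c must have product 16, leaving R4C3 = 2.
2 is placed in column 3, which forces R1C3 = 5.
Cage g's pair has product 10; hence R1C4 = 2.
Cage c needs product 16, leaving R5C5 = 2.
The only place for 1 in column 1 is R4C1.
The only place for 5 in column 1 is R5C1.
5 is placed in row 5, which forces R5C2 = 3.
Row 1 needs a 3, and only R1C1 is open for it.
In row 2, 3 can only go at R2C4, so R2C4 = 3.
Column 4 now contains 3; hence R3C4 = 5.
5 is placed in column 4, which forces R4C4 = 4.
4 is placed in column 4; hence R5C4 = 1.
Cage f has product 20, so R2C5 = 5.
Cage b needs sum 10; hence R3C2 = 1.
The 4 cells of cage b must have sum 10, which forces R3C3 = 3.
Row 3 now contains 1; hence R3C5 = 4.
4 is placed in row 4, leaving R4C2 = 5.
Column 5 already has 5, which forces R4C5 = 3.
1 is placed in row 5; hence R5C3 = 4.
Column 2 now contains 1, so R1C2 = 4.
Column 5 already has 4; hence R1C5 = 1.
The 3 cells of cage d must have product 24; hence R2C1 = 4.
Row 2 now contains 5, leaving R2C2 = 2.
4 is placed in column 3, so R2C3 = 1.
Row 3 now contains 4, which forces R3C1 = 2.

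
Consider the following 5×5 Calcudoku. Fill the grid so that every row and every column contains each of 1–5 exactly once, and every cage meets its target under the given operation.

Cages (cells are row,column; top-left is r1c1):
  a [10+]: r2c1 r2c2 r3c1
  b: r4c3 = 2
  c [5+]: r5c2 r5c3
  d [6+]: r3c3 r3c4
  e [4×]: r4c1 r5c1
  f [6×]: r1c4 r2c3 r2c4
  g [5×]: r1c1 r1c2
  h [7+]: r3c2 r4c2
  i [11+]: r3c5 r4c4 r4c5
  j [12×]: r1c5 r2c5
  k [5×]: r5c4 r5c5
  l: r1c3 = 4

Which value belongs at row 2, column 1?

L is a freebie, which forces r1c3 = 4.
Row 1 already has 4; hence r1c5 = 3.
Column 5 now contains 3, which forces r2c5 = 4.
Cage b is given; hence r4c3 = 2.
The only place for 2 in row 1 is r1c4.
The only place for 3 in row 4 is r4c2.
The two cells of cage h must have sum 7; hence r3c2 = 4.
Column 2 already has 4, so r5c2 = 2.
Cage a has sum 10; hence r2c2 = 5.
Cage c needs two cells with sum 5; hence r5c3 = 3.
The two cells of cage g must have product 5, so r1c1 = 5.
5 is placed in column 2; hence r1c2 = 1.
Column 3 now contains 3, so r2c3 = 1.
Cage f needs product 6, which forces r2c4 = 3.
Column 3 now contains 1, which forces r3c3 = 5.
Row 3 now contains 5, which forces r3c4 = 1.
Row 3 now contains 5, so r3c5 = 2.
Column 4 now contains 1, so r5c4 = 5.
Row 5 now contains 5, which forces r5c5 = 1.
Row 2 already has 3; hence r2c1 = 2.
2 is placed in row 3; hence r3c1 = 3.
Cage e needs two cells with product 4, so r4c1 = 1.
Column 4 already has 5, so r4c4 = 4.
1 is placed in column 5, so r4c5 = 5.
Row 5 now contains 1; hence r5c1 = 4.
Filled in: 5 1 4 2 3 / 2 5 1 3 4 / 3 4 5 1 2 / 1 3 2 4 5 / 4 2 3 5 1.

2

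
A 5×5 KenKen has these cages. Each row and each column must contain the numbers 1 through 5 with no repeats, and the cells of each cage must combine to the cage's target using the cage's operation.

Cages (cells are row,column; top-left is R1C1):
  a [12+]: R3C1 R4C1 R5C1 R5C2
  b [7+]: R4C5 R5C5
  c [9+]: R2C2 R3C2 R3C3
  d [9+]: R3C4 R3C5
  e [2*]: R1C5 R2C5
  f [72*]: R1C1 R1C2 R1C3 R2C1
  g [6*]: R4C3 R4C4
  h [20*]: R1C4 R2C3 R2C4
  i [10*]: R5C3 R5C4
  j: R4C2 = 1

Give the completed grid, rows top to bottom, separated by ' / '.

4 2 3 5 1 / 3 5 4 1 2 / 2 3 1 4 5 / 5 1 2 3 4 / 1 4 5 2 3

Cage f needs product 72, which forces R2C1 = 3.
J is a freebie, which forces R4C2 = 1.
In row 1, 5 can only go at R1C4, so R1C4 = 5.
Column 4 now contains 5, which forces R3C4 = 4.
The two cells of cage d must have sum 9, so R3C5 = 5.
Cage i needs two cells with product 10; hence R5C3 = 5.
Column 4 now contains 5; hence R5C4 = 2.
Cage h has product 20, leaving R2C3 = 4.
Column 4 already has 4, so R2C4 = 1.
Row 2 already has 1, leaving R2C5 = 2.
Cage a has sum 12; hence R3C1 = 2.
Row 3 now contains 2, so R3C2 = 3.
3 is placed in row 3, leaving R3C3 = 1.
Cage a needs sum 12, leaving R4C1 = 5.
The two cells of cage g must have product 6, leaving R4C3 = 2.
Column 4 already has 2; hence R4C4 = 3.
Row 4 now contains 3, leaving R4C5 = 4.
Cage a has sum 12, leaving R5C1 = 1.
2 is placed in row 5, leaving R5C2 = 4.
Column 5 now contains 4, so R5C5 = 3.
2 is placed in column 1; hence R1C1 = 4.
Column 2 already has 4, leaving R1C2 = 2.
2 is placed in column 3, leaving R1C3 = 3.
Column 5 now contains 2, so R1C5 = 1.
Row 2 now contains 4; hence R2C2 = 5.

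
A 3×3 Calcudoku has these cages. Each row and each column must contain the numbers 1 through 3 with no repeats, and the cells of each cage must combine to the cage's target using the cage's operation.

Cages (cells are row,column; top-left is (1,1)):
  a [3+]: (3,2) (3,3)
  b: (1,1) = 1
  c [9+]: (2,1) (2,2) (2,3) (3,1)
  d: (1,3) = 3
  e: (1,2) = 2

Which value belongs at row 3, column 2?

Cage b is given; hence (1,1) = 1.
Cage e is a single given cell, leaving (1,2) = 2.
Cage d is a single given cell, so (1,3) = 3.
1 is placed in column 1, which forces (2,1) = 2.
Row 2 already has 2, so (2,3) = 1.
Cage c needs sum 9, so (3,1) = 3.
Column 2 now contains 2, so (3,2) = 1.
1 is placed in column 3; hence (3,3) = 2.
1 is placed in row 2, leaving (2,2) = 3.
Filled in: 1 2 3 / 2 3 1 / 3 1 2.

1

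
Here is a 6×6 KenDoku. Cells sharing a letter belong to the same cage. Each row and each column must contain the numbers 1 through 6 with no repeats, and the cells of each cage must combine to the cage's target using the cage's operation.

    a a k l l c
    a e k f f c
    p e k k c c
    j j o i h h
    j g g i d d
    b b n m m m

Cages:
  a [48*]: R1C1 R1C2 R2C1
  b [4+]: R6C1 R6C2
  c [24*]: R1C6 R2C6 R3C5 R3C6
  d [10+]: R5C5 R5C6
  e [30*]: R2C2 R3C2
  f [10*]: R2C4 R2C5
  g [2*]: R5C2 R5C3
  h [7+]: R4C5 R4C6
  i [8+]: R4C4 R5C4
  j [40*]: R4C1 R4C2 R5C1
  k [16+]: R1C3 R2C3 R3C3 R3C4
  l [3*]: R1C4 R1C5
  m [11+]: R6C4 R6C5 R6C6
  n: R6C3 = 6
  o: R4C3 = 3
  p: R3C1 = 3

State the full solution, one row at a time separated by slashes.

Cage p is given, so R3C1 = 3.
Cage o is a single given cell, so R4C3 = 3.
3 is placed in column 1; hence R6C1 = 1.
Row 6 now contains 1, so R6C2 = 3.
Cage n is a single given cell, which forces R6C3 = 6.
The only place for 5 in row 1 is R1C3.
In row 2, 3 can only go at R2C6, so R2C6 = 3.
In row 2, 1 can only go at R2C3, so R2C3 = 1.
Cage k has sum 16, so R3C3 = 4.
Cage k has sum 16, leaving R3C4 = 6.
Cage g's pair has product 2, which forces R5C2 = 1.
Column 3 now contains 1, leaving R5C3 = 2.
Row 5 already has 2, which forces R5C4 = 3.
3 is placed in column 4, leaving R1C4 = 1.
Cage l's pair has product 3; hence R1C5 = 3.
Cage c needs product 24; hence R1C6 = 4.
The two cells of cage e must have product 30, which forces R2C2 = 6.
6 is placed in row 3, which forces R3C2 = 5.
Cage i's pair has sum 8, so R4C4 = 5.
4 is placed in column 6, leaving R5C6 = 6.
The 3 cells of cage a must have product 48, so R1C1 = 6.
6 is placed in column 2, leaving R1C2 = 2.
Cage a has product 48, which forces R2C1 = 4.
Column 4 already has 5; hence R2C4 = 2.
Cage f needs two cells with product 10, leaving R2C5 = 5.
Column 1 already has 4; hence R4C1 = 2.
2 is placed in column 2, leaving R4C2 = 4.
Cage h's pair has sum 7, leaving R4C5 = 6.
Cage h's pair has sum 7; hence R4C6 = 1.
Cage j needs product 40, which forces R5C1 = 5.
6 is placed in row 5; hence R5C5 = 4.
Column 4 now contains 2; hence R6C4 = 4.
4 is placed in column 5, so R6C5 = 2.
Row 6 now contains 2; hence R6C6 = 5.
Column 5 already has 2; hence R3C5 = 1.
1 is placed in column 6, which forces R3C6 = 2.

6 2 5 1 3 4 / 4 6 1 2 5 3 / 3 5 4 6 1 2 / 2 4 3 5 6 1 / 5 1 2 3 4 6 / 1 3 6 4 2 5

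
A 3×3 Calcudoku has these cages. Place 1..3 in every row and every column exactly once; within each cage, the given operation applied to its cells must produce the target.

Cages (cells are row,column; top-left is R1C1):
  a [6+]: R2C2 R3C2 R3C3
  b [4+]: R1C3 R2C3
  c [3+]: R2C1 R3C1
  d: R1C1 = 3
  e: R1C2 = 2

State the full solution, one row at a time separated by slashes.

3 2 1 / 2 1 3 / 1 3 2

D is a freebie, leaving R1C1 = 3.
Cage e is a single given cell; hence R1C2 = 2.
Row 1 now contains 3, which forces R1C3 = 1.
Column 3 now contains 1, which forces R2C3 = 3.
Column 3 now contains 3, which forces R3C3 = 2.
The two cells of cage c must have sum 3, so R2C1 = 2.
Row 2 already has 3; hence R2C2 = 1.
Row 3 now contains 2, leaving R3C1 = 1.
Cage a has sum 6, so R3C2 = 3.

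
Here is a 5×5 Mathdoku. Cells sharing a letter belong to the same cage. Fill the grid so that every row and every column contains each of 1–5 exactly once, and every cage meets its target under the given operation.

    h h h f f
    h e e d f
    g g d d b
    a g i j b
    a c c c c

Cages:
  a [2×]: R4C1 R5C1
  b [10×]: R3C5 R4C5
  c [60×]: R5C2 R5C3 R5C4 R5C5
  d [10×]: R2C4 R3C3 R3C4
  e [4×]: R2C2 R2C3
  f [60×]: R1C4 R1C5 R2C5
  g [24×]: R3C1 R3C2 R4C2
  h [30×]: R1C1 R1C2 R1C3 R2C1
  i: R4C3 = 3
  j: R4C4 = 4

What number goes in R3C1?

4

I is a freebie; hence R4C3 = 3.
Cage j is a single given cell, which forces R4C4 = 4.
Row 4 now contains 4, so R4C2 = 2.
Row 4 now contains 2, so R4C5 = 5.
Cage f has product 60, leaving R1C4 = 5.
Column 5 now contains 5; hence R3C5 = 2.
Row 4 now contains 2, which forces R4C1 = 1.
The two cells of cage a must have product 2; hence R5C1 = 2.
Column 1 now contains 2, leaving R1C1 = 3.
Cage h needs product 30, leaving R1C2 = 1.
The 4 cells of cage h must have product 30, so R1C3 = 2.
Row 1 now contains 3; hence R1C5 = 4.
The 4 cells of cage h must have product 30, leaving R2C1 = 5.
Column 2 already has 1, so R2C2 = 4.
4 is placed in row 2, leaving R2C3 = 1.
Cage d needs product 10, which forces R2C4 = 2.
Column 5 already has 4; hence R2C5 = 3.
3 is placed in column 1, which forces R3C1 = 4.
Column 2 now contains 4; hence R3C2 = 3.
Cage d has product 10; hence R3C3 = 5.
Row 3 already has 2, which forces R3C4 = 1.
3 is placed in column 2, which forces R5C2 = 5.
5 is placed in column 3, which forces R5C3 = 4.
Column 4 already has 1, which forces R5C4 = 3.
Column 5 now contains 3, which forces R5C5 = 1.
Completed grid: 3 1 2 5 4 / 5 4 1 2 3 / 4 3 5 1 2 / 1 2 3 4 5 / 2 5 4 3 1.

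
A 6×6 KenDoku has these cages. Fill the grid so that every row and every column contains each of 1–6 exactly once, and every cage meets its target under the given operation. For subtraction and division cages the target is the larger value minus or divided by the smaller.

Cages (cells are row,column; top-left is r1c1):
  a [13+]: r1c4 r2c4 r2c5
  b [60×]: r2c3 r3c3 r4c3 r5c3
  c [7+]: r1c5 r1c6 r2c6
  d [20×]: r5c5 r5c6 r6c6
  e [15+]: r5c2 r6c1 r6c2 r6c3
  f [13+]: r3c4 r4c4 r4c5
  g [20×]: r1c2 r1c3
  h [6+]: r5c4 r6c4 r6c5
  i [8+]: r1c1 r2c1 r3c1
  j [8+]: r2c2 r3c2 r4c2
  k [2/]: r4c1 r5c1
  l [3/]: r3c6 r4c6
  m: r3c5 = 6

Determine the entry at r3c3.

Cage m is given; hence r3c5 = 6.
Row 1 needs a 6, and only r1c4 is open for it.
The only place for 6 in row 2 is r2c3.
Column 3 needs a 3, and only r6c3 is open for it.
Column 3 needs a 4, and only r1c3 is open for it.
Row 1 already has 4, leaving r1c2 = 5.
The only place for 6 in column 6 is r4c6.
Cage l's pair has quotient 3, which forces r3c6 = 2.
Cage c needs sum 7; hence r1c6 = 1.
Cage d has product 20, so r5c5 = 1.
Column 5 already has 1; hence r6c5 = 2.
2 is placed in column 5, which forces r1c5 = 3.
Cage c needs sum 7; hence r2c6 = 3.
Row 5 already has 1; hence r5c4 = 3.
Cage h needs sum 6, so r6c4 = 1.
Row 1 already has 3, leaving r1c1 = 2.
Cage a needs sum 13; hence r2c4 = 2.
The 3 cells of cage a must have sum 13, which forces r2c5 = 5.
Cage f has sum 13, so r3c4 = 4.
3 is placed in column 4; hence r4c4 = 5.
Cage f has sum 13, so r4c5 = 4.
Cage e needs sum 15, leaving r5c2 = 2.
2 is placed in row 5; hence r5c3 = 5.
Row 5 now contains 5, which forces r5c6 = 4.
4 is placed in column 6, which forces r6c6 = 5.
Row 2 now contains 5, so r2c1 = 1.
Cage j has sum 8, so r2c2 = 4.
Cage i has sum 8, leaving r3c1 = 5.
5 is placed in column 3, which forces r3c3 = 1.
Cage k's pair has quotient 2, so r4c1 = 3.
3 is placed in row 4, which forces r4c2 = 1.
Cage b has product 60; hence r4c3 = 2.
4 is placed in row 5, so r5c1 = 6.
Column 1 now contains 6, leaving r6c1 = 4.
4 is placed in column 2, which forces r6c2 = 6.
1 is placed in row 3; hence r3c2 = 3.
The full grid is 2 5 4 6 3 1 / 1 4 6 2 5 3 / 5 3 1 4 6 2 / 3 1 2 5 4 6 / 6 2 5 3 1 4 / 4 6 3 1 2 5.

1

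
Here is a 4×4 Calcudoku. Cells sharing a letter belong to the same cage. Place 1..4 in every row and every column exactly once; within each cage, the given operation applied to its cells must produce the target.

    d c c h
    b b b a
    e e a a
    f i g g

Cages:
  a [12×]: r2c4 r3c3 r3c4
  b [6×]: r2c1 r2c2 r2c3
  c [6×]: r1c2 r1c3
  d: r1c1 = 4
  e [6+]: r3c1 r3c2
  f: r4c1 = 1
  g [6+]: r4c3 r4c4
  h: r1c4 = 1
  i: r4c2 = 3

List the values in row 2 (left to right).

D is a freebie, which forces r1c1 = 4.
Cage h is a single given cell, which forces r1c4 = 1.
Column 1 already has 4, which forces r3c1 = 2.
Row 3 already has 2, which forces r3c2 = 4.
Row 3 already has 4, so r3c4 = 3.
F is a freebie; hence r4c1 = 1.
Cage i is a single given cell, which forces r4c2 = 3.
Column 2 already has 3, leaving r1c2 = 2.
The two cells of cage c must have product 6; hence r1c3 = 3.
Column 1 now contains 1; hence r2c1 = 3.
2 is placed in column 2, so r2c2 = 1.
1 is placed in row 2, which forces r2c3 = 2.
Cage a has product 12, leaving r2c4 = 4.
Row 3 already has 3, so r3c3 = 1.
2 is placed in column 3, so r4c3 = 4.
Column 4 already has 4, leaving r4c4 = 2.
Filled in: 4 2 3 1 / 3 1 2 4 / 2 4 1 3 / 1 3 4 2.

3 1 2 4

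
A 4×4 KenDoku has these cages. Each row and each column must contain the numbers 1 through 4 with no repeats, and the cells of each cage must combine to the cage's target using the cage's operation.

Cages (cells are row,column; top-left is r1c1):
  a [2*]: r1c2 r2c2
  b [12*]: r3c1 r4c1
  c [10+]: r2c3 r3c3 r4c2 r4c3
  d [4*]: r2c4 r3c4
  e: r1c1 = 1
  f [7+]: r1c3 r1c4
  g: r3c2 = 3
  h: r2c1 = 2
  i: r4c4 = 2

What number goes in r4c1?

E is a freebie, leaving r1c1 = 1.
Row 1 already has 1, leaving r1c2 = 2.
Cage h is given, so r2c1 = 2.
Column 2 now contains 2, so r2c2 = 1.
Row 2 already has 1, leaving r2c4 = 4.
Cage g is given; hence r3c2 = 3.
4 is placed in column 4, which forces r3c4 = 1.
Column 2 now contains 3; hence r4c2 = 4.
Cage i is given; hence r4c4 = 2.
Cage f's pair has sum 7, so r1c3 = 4.
4 is placed in column 4, which forces r1c4 = 3.
4 is placed in row 2, which forces r2c3 = 3.
3 is placed in row 3, which forces r3c1 = 4.
Cage c has sum 10; hence r3c3 = 2.
4 is placed in row 4; hence r4c1 = 3.
Cage c has sum 10; hence r4c3 = 1.
Filled in: 1 2 4 3 / 2 1 3 4 / 4 3 2 1 / 3 4 1 2.

3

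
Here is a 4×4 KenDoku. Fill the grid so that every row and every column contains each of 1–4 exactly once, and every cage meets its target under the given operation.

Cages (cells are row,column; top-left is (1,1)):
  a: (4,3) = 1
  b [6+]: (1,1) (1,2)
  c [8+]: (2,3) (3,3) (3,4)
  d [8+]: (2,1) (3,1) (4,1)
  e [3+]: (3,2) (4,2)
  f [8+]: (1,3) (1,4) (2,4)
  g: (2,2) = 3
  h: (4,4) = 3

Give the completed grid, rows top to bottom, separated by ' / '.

Cage g is given, which forces (2,2) = 3.
A is a freebie, leaving (4,3) = 1.
H is a freebie; hence (4,4) = 3.
Cage d needs sum 8, leaving (2,1) = 1.
Cage d has sum 8; hence (3,1) = 3.
Cage e needs two cells with sum 3; hence (3,2) = 1.
Row 3 now contains 3, so (3,3) = 4.
1 is placed in row 3, which forces (3,4) = 2.
Row 4 already has 3; hence (4,1) = 4.
1 is placed in row 4, leaving (4,2) = 2.
Column 1 now contains 4, which forces (1,1) = 2.
Column 2 now contains 2; hence (1,2) = 4.
Cage f has sum 8, leaving (1,3) = 3.
Cage f needs sum 8, so (1,4) = 1.
Column 3 now contains 4, leaving (2,3) = 2.
2 is placed in column 4, leaving (2,4) = 4.

2 4 3 1 / 1 3 2 4 / 3 1 4 2 / 4 2 1 3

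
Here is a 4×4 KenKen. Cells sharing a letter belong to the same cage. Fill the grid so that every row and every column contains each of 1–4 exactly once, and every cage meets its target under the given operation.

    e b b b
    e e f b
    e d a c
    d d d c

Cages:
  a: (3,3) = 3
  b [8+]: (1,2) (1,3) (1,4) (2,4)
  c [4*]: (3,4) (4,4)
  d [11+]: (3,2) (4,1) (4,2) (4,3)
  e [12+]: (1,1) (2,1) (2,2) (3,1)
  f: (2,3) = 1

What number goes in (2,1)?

3

F is a freebie, so (2,3) = 1.
Row 2 now contains 1; hence (2,4) = 2.
Cage a is a single given cell, leaving (3,3) = 3.
The 4 cells of cage b must have sum 8, so (1,3) = 2.
2 is placed in column 3, which forces (4,3) = 4.
Row 4 now contains 4, which forces (4,4) = 1.
Cage b has sum 8, which forces (1,2) = 1.
Column 4 now contains 1, leaving (1,4) = 3.
Cage d needs sum 11, leaving (3,2) = 2.
Column 4 now contains 1, so (3,4) = 4.
The 4 cells of cage d must have sum 11, so (4,1) = 2.
Cage d needs sum 11; hence (4,2) = 3.
Row 1 now contains 3; hence (1,1) = 4.
The 4 cells of cage e must have sum 12; hence (2,1) = 3.
3 is placed in column 2; hence (2,2) = 4.
4 is placed in row 3; hence (3,1) = 1.
Completed grid: 4 1 2 3 / 3 4 1 2 / 1 2 3 4 / 2 3 4 1.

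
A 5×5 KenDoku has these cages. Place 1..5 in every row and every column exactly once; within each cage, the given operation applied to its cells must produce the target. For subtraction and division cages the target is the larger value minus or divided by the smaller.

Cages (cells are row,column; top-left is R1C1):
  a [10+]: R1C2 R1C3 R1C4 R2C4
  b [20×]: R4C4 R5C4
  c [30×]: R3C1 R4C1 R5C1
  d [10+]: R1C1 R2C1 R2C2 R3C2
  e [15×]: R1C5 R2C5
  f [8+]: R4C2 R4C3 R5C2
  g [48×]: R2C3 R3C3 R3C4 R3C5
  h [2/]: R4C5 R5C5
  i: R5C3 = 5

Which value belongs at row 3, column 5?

Cage i is given, leaving R5C3 = 5.
5 is placed in row 5, so R5C4 = 4.
4 is placed in column 4; hence R4C4 = 5.
The 3 cells of cage c must have product 30, which forces R3C1 = 5.
Row 2 needs a 5, and only R2C5 is open for it.
Column 5 now contains 5, leaving R1C5 = 3.
In row 1, 5 can only go at R1C2, so R1C2 = 5.
Cage a needs sum 10, which forces R1C3 = 2.
The 4 cells of cage a must have sum 10, leaving R1C4 = 1.
Column 3 already has 2, which forces R2C3 = 4.
Cage a needs sum 10, which forces R2C4 = 2.
Column 4 now contains 2, which forces R3C4 = 3.
Row 1 now contains 1; hence R1C1 = 4.
4 is placed in row 2; hence R2C1 = 1.
Cage d has sum 10, which forces R2C2 = 3.
Cage d needs sum 10, so R3C2 = 2.
3 is placed in row 3, so R3C3 = 1.
Cage g has product 48; hence R3C5 = 4.
2 is placed in column 2; hence R4C2 = 4.
Column 3 now contains 1, leaving R4C3 = 3.
Column 2 now contains 3, leaving R5C2 = 1.
Row 5 already has 1, so R5C5 = 2.
Row 4 now contains 3, so R4C1 = 2.
2 is placed in column 5, leaving R4C5 = 1.
2 is placed in row 5, so R5C1 = 3.
Filled in: 4 5 2 1 3 / 1 3 4 2 5 / 5 2 1 3 4 / 2 4 3 5 1 / 3 1 5 4 2.

4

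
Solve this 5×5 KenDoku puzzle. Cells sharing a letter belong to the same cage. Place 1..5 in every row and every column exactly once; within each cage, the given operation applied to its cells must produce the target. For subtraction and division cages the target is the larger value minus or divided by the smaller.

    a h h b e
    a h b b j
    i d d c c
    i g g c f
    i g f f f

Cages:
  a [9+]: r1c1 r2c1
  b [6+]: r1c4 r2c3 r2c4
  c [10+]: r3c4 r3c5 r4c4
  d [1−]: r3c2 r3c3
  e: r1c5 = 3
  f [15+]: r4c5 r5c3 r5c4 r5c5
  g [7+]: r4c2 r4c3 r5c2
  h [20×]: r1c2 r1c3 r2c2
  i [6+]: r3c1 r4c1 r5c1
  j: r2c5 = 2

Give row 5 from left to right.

Cage e is given, so r1c5 = 3.
J is a freebie, leaving r2c5 = 2.
The only place for 2 in row 1 is r1c4.
Column 4 needs a 3, and only r2c4 is open for it.
3 is placed in row 2, which forces r2c3 = 1.
Cage h has product 20, which forces r1c2 = 1.
Cage g needs sum 7, leaving r4c2 = 3.
The 3 cells of cage g must have sum 7, leaving r4c3 = 2.
Cage g has sum 7, so r5c2 = 2.
Cage i needs sum 6, so r3c1 = 2.
Row 4 now contains 2; hence r4c1 = 1.
Cage f needs sum 15, which forces r4c5 = 5.
The 3 cells of cage i must have sum 6, which forces r5c1 = 3.
The 3 cells of cage c must have sum 10, which forces r3c4 = 5.
Cage c needs sum 10, so r3c5 = 1.
Row 4 already has 5, leaving r4c4 = 4.
Column 4 now contains 4, so r5c4 = 1.
1 is placed in column 5, leaving r5c5 = 4.
5 is placed in row 3, leaving r3c2 = 4.
Cage d's pair has difference 1; hence r3c3 = 3.
Row 5 now contains 4; hence r5c3 = 5.
5 is placed in column 3; hence r1c3 = 4.
4 is placed in column 2, leaving r2c2 = 5.
4 is placed in row 1, leaving r1c1 = 5.
Row 2 now contains 5, which forces r2c1 = 4.
The full grid is 5 1 4 2 3 / 4 5 1 3 2 / 2 4 3 5 1 / 1 3 2 4 5 / 3 2 5 1 4.

3 2 5 1 4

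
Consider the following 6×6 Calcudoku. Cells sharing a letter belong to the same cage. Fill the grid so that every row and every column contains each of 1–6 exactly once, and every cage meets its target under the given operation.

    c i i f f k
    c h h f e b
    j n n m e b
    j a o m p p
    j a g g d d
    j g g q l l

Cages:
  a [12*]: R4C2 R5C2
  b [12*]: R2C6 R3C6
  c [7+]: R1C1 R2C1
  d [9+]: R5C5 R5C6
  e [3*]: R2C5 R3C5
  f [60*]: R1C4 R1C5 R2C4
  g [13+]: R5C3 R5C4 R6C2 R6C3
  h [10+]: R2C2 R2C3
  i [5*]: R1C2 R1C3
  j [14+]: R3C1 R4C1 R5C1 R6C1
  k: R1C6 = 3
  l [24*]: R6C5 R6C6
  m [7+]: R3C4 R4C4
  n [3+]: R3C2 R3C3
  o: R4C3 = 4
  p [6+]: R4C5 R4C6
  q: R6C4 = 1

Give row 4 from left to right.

6 2 4 3 5 1

Cage k is given, so R1C6 = 3.
O is a freebie, which forces R4C3 = 4.
Q is a freebie, so R6C4 = 1.
Cage h's pair has sum 10, so R2C2 = 4.
Column 3 now contains 4, leaving R2C3 = 6.
Row 2 now contains 6, leaving R2C6 = 2.
Column 6 now contains 2, so R3C6 = 6.
Column 6 now contains 6, which forces R6C6 = 4.
Cage d needs two cells with sum 9, leaving R5C5 = 4.
Column 6 already has 4, leaving R5C6 = 5.
Row 6 now contains 4; hence R6C5 = 6.
Cage p needs two cells with sum 6; hence R4C5 = 5.
Column 6 already has 5; hence R4C6 = 1.
Cage f needs product 60, leaving R1C4 = 6.
5 is placed in column 5, leaving R1C5 = 2.
Cage f has product 60, so R2C4 = 5.
Column 4 now contains 5, which forces R3C4 = 4.
Row 1 already has 2, leaving R1C1 = 4.
The two cells of cage c must have sum 7, so R2C1 = 3.
Row 2 now contains 3, leaving R2C5 = 1.
1 is placed in column 5, so R3C5 = 3.
The two cells of cage m must have sum 7; hence R4C4 = 3.
Column 4 already has 3, which forces R5C4 = 2.
The two cells of cage a must have product 12, which forces R4C2 = 2.
2 is placed in row 5; hence R5C2 = 6.
2 is placed in row 5; hence R5C3 = 3.
The 4 cells of cage g must have sum 13; hence R6C2 = 3.
Cage g needs sum 13, leaving R6C3 = 5.
Cage i's pair has product 5; hence R1C2 = 5.
5 is placed in column 3, which forces R1C3 = 1.
The 4 cells of cage j must have sum 14, leaving R3C1 = 5.
2 is placed in column 2, which forces R3C2 = 1.
The two cells of cage n must have sum 3; hence R3C3 = 2.
2 is placed in row 4; hence R4C1 = 6.
6 is placed in row 5; hence R5C1 = 1.
Row 6 already has 5, which forces R6C1 = 2.
The full grid is 4 5 1 6 2 3 / 3 4 6 5 1 2 / 5 1 2 4 3 6 / 6 2 4 3 5 1 / 1 6 3 2 4 5 / 2 3 5 1 6 4.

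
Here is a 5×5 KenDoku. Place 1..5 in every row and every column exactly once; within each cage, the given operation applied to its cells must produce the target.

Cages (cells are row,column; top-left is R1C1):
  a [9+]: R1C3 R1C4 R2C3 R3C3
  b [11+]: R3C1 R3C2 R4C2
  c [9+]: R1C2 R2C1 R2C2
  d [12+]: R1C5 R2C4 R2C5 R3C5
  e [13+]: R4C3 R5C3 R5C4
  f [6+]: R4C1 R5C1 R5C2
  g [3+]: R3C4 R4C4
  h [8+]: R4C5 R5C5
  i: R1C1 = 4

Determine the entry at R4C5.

5

Cage i is given, leaving R1C1 = 4.
Row 5 needs a 4, and only R5C4 is open for it.
Cage e needs sum 13; hence R4C3 = 4.
The 3 cells of cage e must have sum 13; hence R5C3 = 5.
5 is placed in row 5, which forces R5C5 = 3.
Cage a needs sum 9, which forces R1C4 = 3.
Cage f has sum 6; hence R4C1 = 3.
Column 5 now contains 3; hence R4C5 = 5.
The 4 cells of cage d must have sum 12, which forces R2C4 = 5.
Cage b has sum 11, so R3C1 = 5.
The 3 cells of cage b must have sum 11; hence R3C2 = 4.
Row 4 already has 5, leaving R4C2 = 2.
Row 4 already has 2; hence R4C4 = 1.
Column 2 now contains 2; hence R5C2 = 1.
1 is placed in column 2, so R1C2 = 5.
Cage c has sum 9; hence R2C1 = 1.
Row 2 already has 5, so R2C2 = 3.
3 is placed in row 2, which forces R2C3 = 2.
Cage d needs sum 12; hence R2C5 = 4.
1 is placed in column 4, leaving R3C4 = 2.
Row 3 now contains 2; hence R3C5 = 1.
Row 5 already has 1, so R5C1 = 2.
Column 3 already has 2, leaving R1C3 = 1.
Column 5 already has 1, which forces R1C5 = 2.
Row 3 now contains 1; hence R3C3 = 3.
Completed grid: 4 5 1 3 2 / 1 3 2 5 4 / 5 4 3 2 1 / 3 2 4 1 5 / 2 1 5 4 3.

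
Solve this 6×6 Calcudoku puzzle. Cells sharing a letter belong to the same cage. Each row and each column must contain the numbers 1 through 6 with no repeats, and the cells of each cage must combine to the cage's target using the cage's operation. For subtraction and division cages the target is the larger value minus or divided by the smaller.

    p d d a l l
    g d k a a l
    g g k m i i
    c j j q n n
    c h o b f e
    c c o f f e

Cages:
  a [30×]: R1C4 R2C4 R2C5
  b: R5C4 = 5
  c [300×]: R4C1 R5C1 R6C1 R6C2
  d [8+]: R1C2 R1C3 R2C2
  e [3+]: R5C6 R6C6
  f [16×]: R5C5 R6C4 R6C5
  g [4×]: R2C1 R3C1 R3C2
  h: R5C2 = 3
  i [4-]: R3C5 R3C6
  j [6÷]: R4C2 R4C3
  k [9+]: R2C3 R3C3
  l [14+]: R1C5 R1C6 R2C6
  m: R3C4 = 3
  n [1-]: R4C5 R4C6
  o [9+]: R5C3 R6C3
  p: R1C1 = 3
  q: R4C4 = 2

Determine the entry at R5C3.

6

Cage p is a single given cell, which forces R1C1 = 3.
M is a freebie, so R3C4 = 3.
Q is a freebie, so R4C4 = 2.
Cage h is given, which forces R5C2 = 3.
B is a freebie, so R5C4 = 5.
Cage c needs product 300; hence R6C2 = 5.
2 is placed in column 4, so R6C4 = 4.
Row 6 already has 4, which forces R6C5 = 1.
Row 6 already has 1, which forces R6C6 = 2.
Cage a has product 30; hence R2C5 = 5.
5 is placed in column 5, leaving R3C5 = 2.
The 4 cells of cage c must have product 300; hence R4C1 = 5.
Cage c needs product 300, leaving R5C1 = 2.
Cage o needs two cells with sum 9, leaving R5C3 = 6.
The 3 cells of cage f must have product 16, which forces R5C5 = 4.
Column 6 now contains 2, leaving R5C6 = 1.
Row 6 already has 2; hence R6C1 = 6.
Cage o's pair has sum 9, so R6C3 = 3.
4 is placed in column 5, leaving R1C5 = 6.
Cage l has sum 14, so R1C6 = 5.
Column 1 now contains 2, so R2C1 = 1.
Row 2 already has 1, leaving R2C2 = 2.
3 is placed in column 3; hence R2C3 = 4.
Row 2 already has 1, leaving R2C4 = 6.
Cage l has sum 14, leaving R2C6 = 3.
Cage g has product 4; hence R3C1 = 4.
Row 3 already has 2; hence R3C2 = 1.
Cage k needs two cells with sum 9, which forces R3C3 = 5.
Column 6 already has 1; hence R3C6 = 6.
Cage j's pair has quotient 6; hence R4C2 = 6.
Column 3 now contains 6, leaving R4C3 = 1.
Cage n's pair has difference 1, leaving R4C5 = 3.
Cage n's pair has difference 1; hence R4C6 = 4.
Column 2 already has 1, leaving R1C2 = 4.
Column 3 already has 1, so R1C3 = 2.
Row 1 now contains 6, which forces R1C4 = 1.
Filled in: 3 4 2 1 6 5 / 1 2 4 6 5 3 / 4 1 5 3 2 6 / 5 6 1 2 3 4 / 2 3 6 5 4 1 / 6 5 3 4 1 2.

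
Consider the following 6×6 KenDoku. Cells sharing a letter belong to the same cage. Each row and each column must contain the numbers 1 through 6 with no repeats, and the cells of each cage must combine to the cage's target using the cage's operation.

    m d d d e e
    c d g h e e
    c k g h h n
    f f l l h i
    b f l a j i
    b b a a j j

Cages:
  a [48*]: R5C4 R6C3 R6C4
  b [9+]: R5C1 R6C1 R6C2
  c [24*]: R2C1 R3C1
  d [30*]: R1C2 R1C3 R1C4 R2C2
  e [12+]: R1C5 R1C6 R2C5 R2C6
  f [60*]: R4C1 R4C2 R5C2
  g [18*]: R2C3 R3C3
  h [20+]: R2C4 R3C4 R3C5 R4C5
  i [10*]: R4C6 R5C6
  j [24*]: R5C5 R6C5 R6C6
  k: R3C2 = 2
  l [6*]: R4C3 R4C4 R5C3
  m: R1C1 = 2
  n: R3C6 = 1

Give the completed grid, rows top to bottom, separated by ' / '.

Cage m is given, leaving R1C1 = 2.
K is a freebie, which forces R3C2 = 2.
Cage n is a single given cell, which forces R3C6 = 1.
Cage d needs product 30, so R2C2 = 1.
In column 2, 6 can only go at R1C2, so R1C2 = 6.
In column 3, 4 can only go at R6C3, so R6C3 = 4.
Row 5 needs a 6, and only R5C4 is open for it.
The 3 cells of cage a must have product 48, so R6C4 = 2.
Cage j has product 24, so R5C5 = 4.
Cage j needs product 24, which forces R6C5 = 1.
The 3 cells of cage j must have product 24, so R6C6 = 6.
Column 5 already has 1, leaving R1C5 = 3.
Cage e has sum 12, which forces R1C6 = 4.
The 4 cells of cage e must have sum 12, so R2C5 = 2.
The 4 cells of cage e must have sum 12, which forces R2C6 = 3.
Cage b needs sum 9, so R5C1 = 1.
Row 2 already has 3, which forces R2C3 = 6.
Cage g needs two cells with product 18, so R3C3 = 3.
3 is placed in column 3, so R5C3 = 2.
Row 5 now contains 2, which forces R5C6 = 5.
Row 2 already has 6, so R2C1 = 4.
4 is placed in row 2; hence R2C4 = 5.
Cage c needs two cells with product 24, so R3C1 = 6.
5 is placed in column 4, leaving R3C4 = 4.
6 is placed in row 3; hence R3C5 = 5.
4 is placed in column 1, which forces R4C1 = 5.
Row 4 already has 5, leaving R4C2 = 4.
Column 3 already has 2, leaving R4C3 = 1.
The 3 cells of cage l must have product 6; hence R4C4 = 3.
5 is placed in column 5; hence R4C5 = 6.
Column 6 now contains 5, leaving R4C6 = 2.
Row 5 already has 5, leaving R5C2 = 3.
Column 1 now contains 5; hence R6C1 = 3.
Column 2 now contains 3, so R6C2 = 5.
Column 3 now contains 1, which forces R1C3 = 5.
5 is placed in column 4, so R1C4 = 1.

2 6 5 1 3 4 / 4 1 6 5 2 3 / 6 2 3 4 5 1 / 5 4 1 3 6 2 / 1 3 2 6 4 5 / 3 5 4 2 1 6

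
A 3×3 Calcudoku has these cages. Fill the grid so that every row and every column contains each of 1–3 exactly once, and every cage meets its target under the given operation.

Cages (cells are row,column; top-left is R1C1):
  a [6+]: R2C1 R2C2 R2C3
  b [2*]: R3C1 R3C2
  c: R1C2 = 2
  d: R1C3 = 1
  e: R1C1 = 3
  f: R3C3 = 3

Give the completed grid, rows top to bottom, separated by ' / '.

3 2 1 / 1 3 2 / 2 1 3

Cage e is given; hence R1C1 = 3.
Cage c is given, leaving R1C2 = 2.
Cage d is given, so R1C3 = 1.
Column 2 now contains 2, leaving R3C2 = 1.
F is a freebie, so R3C3 = 3.
Cage a has sum 6, so R2C1 = 1.
1 is placed in column 2, which forces R2C2 = 3.
3 is placed in column 3; hence R2C3 = 2.
Row 3 already has 1; hence R3C1 = 2.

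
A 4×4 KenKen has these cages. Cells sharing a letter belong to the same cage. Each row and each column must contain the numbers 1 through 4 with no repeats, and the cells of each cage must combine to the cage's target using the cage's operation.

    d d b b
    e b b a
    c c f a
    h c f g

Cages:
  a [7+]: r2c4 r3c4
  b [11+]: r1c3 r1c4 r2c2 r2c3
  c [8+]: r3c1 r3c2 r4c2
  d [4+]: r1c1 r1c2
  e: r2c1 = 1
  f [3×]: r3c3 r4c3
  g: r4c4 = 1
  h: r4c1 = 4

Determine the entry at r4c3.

E is a freebie, so r2c1 = 1.
Cage h is a single given cell; hence r4c1 = 4.
Cage g is a single given cell; hence r4c4 = 1.
Column 1 now contains 1; hence r1c1 = 3.
The two cells of cage d must have sum 4, leaving r1c2 = 1.
Column 1 already has 3, leaving r3c1 = 2.
Row 3 now contains 2; hence r3c2 = 4.
The two cells of cage f must have product 3, which forces r3c3 = 1.
4 is placed in row 3, which forces r3c4 = 3.
Row 4 already has 1, so r4c3 = 3.
Cage b has sum 11; hence r1c3 = 4.
Cage b needs sum 11; hence r1c4 = 2.
The 4 cells of cage b must have sum 11, so r2c2 = 3.
The 4 cells of cage b must have sum 11, leaving r2c3 = 2.
Column 4 now contains 3; hence r2c4 = 4.
Row 4 already has 3; hence r4c2 = 2.
Filled in: 3 1 4 2 / 1 3 2 4 / 2 4 1 3 / 4 2 3 1.

3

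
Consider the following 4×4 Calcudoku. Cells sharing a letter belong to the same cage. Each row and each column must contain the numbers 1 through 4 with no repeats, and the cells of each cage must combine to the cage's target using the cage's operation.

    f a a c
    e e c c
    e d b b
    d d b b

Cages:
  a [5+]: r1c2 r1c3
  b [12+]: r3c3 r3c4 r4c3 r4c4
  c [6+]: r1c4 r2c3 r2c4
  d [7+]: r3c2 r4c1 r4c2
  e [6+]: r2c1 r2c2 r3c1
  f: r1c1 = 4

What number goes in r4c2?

1

Cage f is given, which forces r1c1 = 4.
Row 1 needs a 1, and only r1c4 is open for it.
In row 2, 4 can only go at r2c4, so r2c4 = 4.
The 3 cells of cage c must have sum 6; hence r2c3 = 1.
Cage e has sum 6, which forces r3c1 = 1.
The only place for 1 in row 4 is r4c2.
Row 3 needs a 2, and only r3c4 is open for it.
The 4 cells of cage b must have sum 12; hence r3c3 = 3.
Cage b needs sum 12; hence r4c3 = 4.
Column 4 now contains 2; hence r4c4 = 3.
Cage a's pair has sum 5, which forces r1c2 = 3.
3 is placed in column 3, leaving r1c3 = 2.
3 is placed in column 2, which forces r2c2 = 2.
Row 3 already has 3; hence r3c2 = 4.
3 is placed in row 4, leaving r4c1 = 2.
Row 2 now contains 2, leaving r2c1 = 3.
Completed grid: 4 3 2 1 / 3 2 1 4 / 1 4 3 2 / 2 1 4 3.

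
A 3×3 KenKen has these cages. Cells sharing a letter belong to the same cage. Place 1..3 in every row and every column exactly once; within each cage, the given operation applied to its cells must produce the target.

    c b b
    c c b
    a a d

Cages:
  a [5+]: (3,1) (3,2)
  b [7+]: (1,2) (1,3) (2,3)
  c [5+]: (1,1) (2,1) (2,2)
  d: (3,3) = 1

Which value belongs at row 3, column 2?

Cage d is given, leaving (3,3) = 1.
The 3 cells of cage b must have sum 7; hence (1,2) = 2.
Column 3 already has 1, which forces (1,3) = 3.
Column 2 already has 2, leaving (2,2) = 1.
Cage b has sum 7, which forces (2,3) = 2.
Column 2 already has 2, leaving (3,2) = 3.
Row 1 now contains 2, leaving (1,1) = 1.
1 is placed in row 2, so (2,1) = 3.
Row 3 now contains 3, so (3,1) = 2.
The full grid is 1 2 3 / 3 1 2 / 2 3 1.

3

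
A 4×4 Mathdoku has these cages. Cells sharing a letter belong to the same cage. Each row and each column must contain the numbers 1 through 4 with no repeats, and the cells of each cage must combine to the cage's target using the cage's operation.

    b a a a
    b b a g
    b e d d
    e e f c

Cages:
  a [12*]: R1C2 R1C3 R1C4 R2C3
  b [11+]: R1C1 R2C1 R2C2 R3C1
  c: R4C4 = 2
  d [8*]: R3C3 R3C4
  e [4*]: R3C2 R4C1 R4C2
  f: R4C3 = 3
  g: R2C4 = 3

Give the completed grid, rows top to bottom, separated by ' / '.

2 3 4 1 / 4 2 1 3 / 3 1 2 4 / 1 4 3 2

Cage g is a single given cell, which forces R2C4 = 3.
Cage f is a single given cell; hence R4C3 = 3.
Cage c is a single given cell; hence R4C4 = 2.
Cage a has product 12, leaving R1C2 = 3.
Cage a has product 12, leaving R1C3 = 4.
Cage a has product 12, which forces R1C4 = 1.
The 4 cells of cage a must have product 12, which forces R2C3 = 1.
Cage e has product 4; hence R3C2 = 1.
Cage d's pair has product 8, so R3C3 = 2.
2 is placed in column 4; hence R3C4 = 4.
Row 4 already has 2, which forces R4C1 = 1.
The 3 cells of cage e must have product 4; hence R4C2 = 4.
Row 1 already has 1, which forces R1C1 = 2.
Cage b has sum 11, leaving R2C1 = 4.
4 is placed in column 2, so R2C2 = 2.
4 is placed in row 3; hence R3C1 = 3.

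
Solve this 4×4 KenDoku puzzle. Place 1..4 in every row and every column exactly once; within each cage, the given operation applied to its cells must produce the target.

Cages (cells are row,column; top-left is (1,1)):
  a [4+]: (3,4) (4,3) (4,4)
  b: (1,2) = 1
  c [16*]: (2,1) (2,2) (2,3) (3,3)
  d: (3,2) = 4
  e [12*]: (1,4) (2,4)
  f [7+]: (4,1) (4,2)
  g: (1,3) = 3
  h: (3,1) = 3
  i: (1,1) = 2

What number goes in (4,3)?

I is a freebie; hence (1,1) = 2.
B is a freebie; hence (1,2) = 1.
Cage g is given, so (1,3) = 3.
3 is placed in row 1; hence (1,4) = 4.
Column 4 now contains 4, which forces (2,4) = 3.
H is a freebie, leaving (3,1) = 3.
D is a freebie, so (3,2) = 4.
The 4 cells of cage c must have product 16, so (3,3) = 2.
Cage a has sum 4, so (3,4) = 1.
3 is placed in column 1, so (4,1) = 4.
Column 2 already has 4, which forces (4,2) = 3.
The 3 cells of cage a must have sum 4, leaving (4,3) = 1.
The 3 cells of cage a must have sum 4; hence (4,4) = 2.
Column 1 already has 4, leaving (2,1) = 1.
Column 2 already has 4, leaving (2,2) = 2.
1 is placed in column 3; hence (2,3) = 4.
The full grid is 2 1 3 4 / 1 2 4 3 / 3 4 2 1 / 4 3 1 2.

1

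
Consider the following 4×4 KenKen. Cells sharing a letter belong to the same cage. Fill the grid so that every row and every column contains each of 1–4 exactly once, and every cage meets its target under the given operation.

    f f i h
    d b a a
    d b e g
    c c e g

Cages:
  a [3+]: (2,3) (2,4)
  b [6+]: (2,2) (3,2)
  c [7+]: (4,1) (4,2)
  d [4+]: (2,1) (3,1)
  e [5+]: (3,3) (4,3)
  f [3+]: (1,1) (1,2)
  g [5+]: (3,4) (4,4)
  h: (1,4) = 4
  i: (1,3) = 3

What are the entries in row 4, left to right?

Cage i is a single given cell, so (1,3) = 3.
Cage h is given, which forces (1,4) = 4.
The only place for 3 in row 2 is (2,1).
Column 1 already has 3; hence (3,1) = 1.
Row 3 now contains 1, which forces (3,3) = 4.
Column 1 already has 3, so (4,1) = 4.
The two cells of cage c must have sum 7; hence (4,2) = 3.
Column 3 already has 4, leaving (4,3) = 1.
Row 4 now contains 3, which forces (4,4) = 2.
Column 1 now contains 1, which forces (1,1) = 2.
Cage f's pair has sum 3; hence (1,2) = 1.
The two cells of cage b must have sum 6, leaving (2,2) = 4.
Column 3 already has 1, so (2,3) = 2.
Column 4 now contains 2, so (2,4) = 1.
Row 3 now contains 4, which forces (3,2) = 2.
Column 4 now contains 2, which forces (3,4) = 3.
Completed grid: 2 1 3 4 / 3 4 2 1 / 1 2 4 3 / 4 3 1 2.

4 3 1 2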